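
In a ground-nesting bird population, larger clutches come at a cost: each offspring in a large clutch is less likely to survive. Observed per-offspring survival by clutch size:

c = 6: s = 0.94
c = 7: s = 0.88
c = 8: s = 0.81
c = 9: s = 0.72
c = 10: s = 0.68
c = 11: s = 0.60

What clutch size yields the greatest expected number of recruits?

10

Expected recruits = c × s(c):
  c=6: 6 × 0.94 = 5.640
  c=7: 7 × 0.88 = 6.160
  c=8: 8 × 0.81 = 6.480
  c=9: 9 × 0.72 = 6.480
  c=10: 10 × 0.68 = 6.800
  c=11: 11 × 0.60 = 6.600
Maximum at c = 10 (6.800 recruits).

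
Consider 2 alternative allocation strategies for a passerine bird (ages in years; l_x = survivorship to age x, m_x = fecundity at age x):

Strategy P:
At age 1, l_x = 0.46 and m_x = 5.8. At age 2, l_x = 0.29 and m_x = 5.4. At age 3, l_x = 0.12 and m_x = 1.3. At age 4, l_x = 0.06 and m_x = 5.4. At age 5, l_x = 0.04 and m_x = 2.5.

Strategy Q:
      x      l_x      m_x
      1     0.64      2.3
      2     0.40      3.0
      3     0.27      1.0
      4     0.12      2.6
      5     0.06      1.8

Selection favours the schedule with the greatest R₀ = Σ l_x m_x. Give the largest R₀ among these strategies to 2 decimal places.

Strategy P: R₀ = 0.46×5.8 + 0.29×5.4 + 0.12×1.3 + 0.06×5.4 + 0.04×2.5 = 4.8140
Strategy Q: R₀ = 0.64×2.3 + 0.40×3.0 + 0.27×1.0 + 0.12×2.6 + 0.06×1.8 = 3.3620
Highest R₀: strategy P with 4.8140.

4.81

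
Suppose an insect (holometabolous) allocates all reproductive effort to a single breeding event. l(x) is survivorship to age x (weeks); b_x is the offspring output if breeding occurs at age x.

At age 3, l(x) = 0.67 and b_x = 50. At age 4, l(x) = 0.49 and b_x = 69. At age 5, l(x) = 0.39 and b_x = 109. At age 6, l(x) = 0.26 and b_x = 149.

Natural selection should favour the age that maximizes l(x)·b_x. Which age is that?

5

Expected offspring if breeding at age x = l(x) × b_x:
  age 3: 0.67 × 50 = 33.500
  age 4: 0.49 × 69 = 33.810
  age 5: 0.39 × 109 = 42.510
  age 6: 0.26 × 149 = 38.740
Maximum at age 5 (42.510).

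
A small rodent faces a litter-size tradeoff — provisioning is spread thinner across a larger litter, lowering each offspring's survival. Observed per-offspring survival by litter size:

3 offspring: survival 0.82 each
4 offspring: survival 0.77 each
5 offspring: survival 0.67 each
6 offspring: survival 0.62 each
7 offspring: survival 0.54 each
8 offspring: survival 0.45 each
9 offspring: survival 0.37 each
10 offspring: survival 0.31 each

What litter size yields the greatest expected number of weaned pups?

7

Expected weaned pups = c × s(c):
  c=3: 3 × 0.82 = 2.460
  c=4: 4 × 0.77 = 3.080
  c=5: 5 × 0.67 = 3.350
  c=6: 6 × 0.62 = 3.720
  c=7: 7 × 0.54 = 3.780
  c=8: 8 × 0.45 = 3.600
  c=9: 9 × 0.37 = 3.330
  c=10: 10 × 0.31 = 3.100
Maximum at c = 7 (3.780 weaned pups).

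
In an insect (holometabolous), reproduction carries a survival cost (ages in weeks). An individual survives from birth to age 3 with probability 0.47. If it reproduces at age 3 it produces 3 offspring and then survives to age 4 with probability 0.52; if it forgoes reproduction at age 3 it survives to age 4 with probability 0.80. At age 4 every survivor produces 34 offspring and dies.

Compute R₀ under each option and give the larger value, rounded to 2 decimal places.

breed at age 3: R₀ = 0.47 × (3 + 0.52 × 34) = 0.47 × 20.6800 = 9.7196
delay to age 4: R₀ = 0.47 × (0.80 × 34) = 0.47 × 27.2000 = 12.7840
Higher: delay to age 4 (12.7840).

12.78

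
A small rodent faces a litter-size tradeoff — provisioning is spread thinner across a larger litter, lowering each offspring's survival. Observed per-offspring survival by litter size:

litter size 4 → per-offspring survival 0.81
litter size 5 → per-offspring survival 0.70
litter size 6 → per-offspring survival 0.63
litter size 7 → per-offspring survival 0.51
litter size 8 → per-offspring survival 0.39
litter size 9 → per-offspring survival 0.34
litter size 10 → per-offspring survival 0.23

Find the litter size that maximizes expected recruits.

6

Expected recruits = c × s(c):
  c=4: 4 × 0.81 = 3.240
  c=5: 5 × 0.70 = 3.500
  c=6: 6 × 0.63 = 3.780
  c=7: 7 × 0.51 = 3.570
  c=8: 8 × 0.39 = 3.120
  c=9: 9 × 0.34 = 3.060
  c=10: 10 × 0.23 = 2.300
Maximum at c = 6 (3.780 recruits).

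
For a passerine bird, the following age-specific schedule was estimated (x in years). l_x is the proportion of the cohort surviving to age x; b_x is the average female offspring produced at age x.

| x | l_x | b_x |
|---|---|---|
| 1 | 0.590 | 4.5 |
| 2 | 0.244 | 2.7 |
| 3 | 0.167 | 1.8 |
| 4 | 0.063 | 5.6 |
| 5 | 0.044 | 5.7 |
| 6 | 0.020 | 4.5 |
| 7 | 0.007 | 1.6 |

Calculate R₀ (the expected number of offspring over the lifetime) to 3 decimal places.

R₀ = Σ l_x b_x:
  age 1: 0.590 × 4.5 = 2.6550
  age 2: 0.244 × 2.7 = 0.6588
  age 3: 0.167 × 1.8 = 0.3006
  age 4: 0.063 × 5.6 = 0.3528
  age 5: 0.044 × 5.7 = 0.2508
  age 6: 0.020 × 4.5 = 0.0900
  age 7: 0.007 × 1.6 = 0.0112
R₀ = 2.6550 + 0.6588 + 0.3006 + 0.3528 + 0.2508 + 0.0900 + 0.0112 = 4.3192

4.319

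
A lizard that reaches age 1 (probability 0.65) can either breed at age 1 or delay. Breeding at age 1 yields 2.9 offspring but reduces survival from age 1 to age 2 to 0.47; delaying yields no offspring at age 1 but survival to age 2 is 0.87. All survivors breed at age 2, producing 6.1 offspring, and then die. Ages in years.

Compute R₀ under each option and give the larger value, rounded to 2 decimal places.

3.75

breed at age 1: R₀ = 0.65 × (2.9 + 0.47 × 6.1) = 0.65 × 5.7670 = 3.7485
delay to age 2: R₀ = 0.65 × (0.87 × 6.1) = 0.65 × 5.3070 = 3.4495
Higher: breed at age 1 (3.7485).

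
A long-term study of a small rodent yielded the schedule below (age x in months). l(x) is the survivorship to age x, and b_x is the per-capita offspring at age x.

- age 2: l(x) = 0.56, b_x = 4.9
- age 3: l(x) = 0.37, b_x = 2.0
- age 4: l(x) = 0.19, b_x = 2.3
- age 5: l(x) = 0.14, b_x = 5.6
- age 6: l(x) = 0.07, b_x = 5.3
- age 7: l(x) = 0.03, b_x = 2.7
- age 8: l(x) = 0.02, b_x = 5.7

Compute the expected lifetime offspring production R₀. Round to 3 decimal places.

5.271

R₀ = Σ l(x) b_x:
  age 2: 0.56 × 4.9 = 2.7440
  age 3: 0.37 × 2.0 = 0.7400
  age 4: 0.19 × 2.3 = 0.4370
  age 5: 0.14 × 5.6 = 0.7840
  age 6: 0.07 × 5.3 = 0.3710
  age 7: 0.03 × 2.7 = 0.0810
  age 8: 0.02 × 5.7 = 0.1140
R₀ = 2.7440 + 0.7400 + 0.4370 + 0.7840 + 0.3710 + 0.0810 + 0.1140 = 5.2710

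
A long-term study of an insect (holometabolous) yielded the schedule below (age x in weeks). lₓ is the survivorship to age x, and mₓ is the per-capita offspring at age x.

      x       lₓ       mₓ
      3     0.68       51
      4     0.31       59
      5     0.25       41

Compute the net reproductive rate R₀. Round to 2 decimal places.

63.22

R₀ = Σ lₓ mₓ:
  age 3: 0.68 × 51 = 34.6800
  age 4: 0.31 × 59 = 18.2900
  age 5: 0.25 × 41 = 10.2500
R₀ = 34.6800 + 18.2900 + 10.2500 = 63.2200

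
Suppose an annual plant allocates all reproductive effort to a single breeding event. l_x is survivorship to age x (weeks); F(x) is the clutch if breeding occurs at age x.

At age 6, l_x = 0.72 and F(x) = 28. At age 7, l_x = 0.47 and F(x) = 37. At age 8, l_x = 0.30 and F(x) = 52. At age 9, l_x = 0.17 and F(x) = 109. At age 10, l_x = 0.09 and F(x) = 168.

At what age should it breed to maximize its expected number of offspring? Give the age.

Expected offspring if breeding at age x = l_x × F(x):
  age 6: 0.72 × 28 = 20.160
  age 7: 0.47 × 37 = 17.390
  age 8: 0.30 × 52 = 15.600
  age 9: 0.17 × 109 = 18.530
  age 10: 0.09 × 168 = 15.120
Maximum at age 6 (20.160).

6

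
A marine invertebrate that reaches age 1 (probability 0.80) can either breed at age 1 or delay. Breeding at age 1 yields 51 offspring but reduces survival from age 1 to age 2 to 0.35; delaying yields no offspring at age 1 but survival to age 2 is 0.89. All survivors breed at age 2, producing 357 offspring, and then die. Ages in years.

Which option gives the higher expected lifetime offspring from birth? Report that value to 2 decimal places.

breed at age 1: R₀ = 0.80 × (51 + 0.35 × 357) = 0.80 × 175.9500 = 140.7600
delay to age 2: R₀ = 0.80 × (0.89 × 357) = 0.80 × 317.7300 = 254.1840
Higher: delay to age 2 (254.1840).

254.18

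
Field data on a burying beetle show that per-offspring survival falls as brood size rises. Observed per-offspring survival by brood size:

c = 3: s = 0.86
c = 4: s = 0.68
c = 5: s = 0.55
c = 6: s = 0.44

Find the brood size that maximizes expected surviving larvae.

Expected surviving larvae = c × s(c):
  c=3: 3 × 0.86 = 2.580
  c=4: 4 × 0.68 = 2.720
  c=5: 5 × 0.55 = 2.750
  c=6: 6 × 0.44 = 2.640
Maximum at c = 5 (2.750 surviving larvae).

5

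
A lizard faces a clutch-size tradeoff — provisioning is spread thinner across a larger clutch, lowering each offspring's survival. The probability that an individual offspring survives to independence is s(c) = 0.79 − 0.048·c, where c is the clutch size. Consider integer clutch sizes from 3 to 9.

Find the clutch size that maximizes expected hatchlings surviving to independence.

8

Expected hatchlings surviving to independence = c × s(c):
  c=3: 3 × 0.646 = 1.938
  c=4: 4 × 0.598 = 2.392
  c=5: 5 × 0.550 = 2.750
  c=6: 6 × 0.502 = 3.012
  c=7: 7 × 0.454 = 3.178
  c=8: 8 × 0.406 = 3.248
  c=9: 9 × 0.358 = 3.222
Maximum at c = 8 (3.248 hatchlings surviving to independence).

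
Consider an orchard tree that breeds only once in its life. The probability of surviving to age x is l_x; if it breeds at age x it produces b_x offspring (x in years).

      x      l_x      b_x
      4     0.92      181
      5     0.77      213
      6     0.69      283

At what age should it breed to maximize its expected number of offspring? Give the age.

6

Expected offspring if breeding at age x = l_x × b_x:
  age 4: 0.92 × 181 = 166.520
  age 5: 0.77 × 213 = 164.010
  age 6: 0.69 × 283 = 195.270
Maximum at age 6 (195.270).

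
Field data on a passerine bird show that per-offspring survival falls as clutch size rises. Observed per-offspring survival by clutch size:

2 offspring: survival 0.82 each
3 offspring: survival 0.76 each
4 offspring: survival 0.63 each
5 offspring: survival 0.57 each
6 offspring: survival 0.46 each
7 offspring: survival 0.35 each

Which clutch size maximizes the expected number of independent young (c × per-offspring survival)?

Expected independent young = c × s(c):
  c=2: 2 × 0.82 = 1.640
  c=3: 3 × 0.76 = 2.280
  c=4: 4 × 0.63 = 2.520
  c=5: 5 × 0.57 = 2.850
  c=6: 6 × 0.46 = 2.760
  c=7: 7 × 0.35 = 2.450
Maximum at c = 5 (2.850 independent young).

5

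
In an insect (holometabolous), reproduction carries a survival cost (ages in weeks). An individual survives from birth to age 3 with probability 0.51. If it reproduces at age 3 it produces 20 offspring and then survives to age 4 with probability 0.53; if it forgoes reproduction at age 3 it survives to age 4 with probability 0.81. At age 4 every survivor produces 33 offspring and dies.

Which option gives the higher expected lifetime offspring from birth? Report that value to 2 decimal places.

breed at age 3: R₀ = 0.51 × (20 + 0.53 × 33) = 0.51 × 37.4900 = 19.1199
delay to age 4: R₀ = 0.51 × (0.81 × 33) = 0.51 × 26.7300 = 13.6323
Higher: breed at age 3 (19.1199).

19.12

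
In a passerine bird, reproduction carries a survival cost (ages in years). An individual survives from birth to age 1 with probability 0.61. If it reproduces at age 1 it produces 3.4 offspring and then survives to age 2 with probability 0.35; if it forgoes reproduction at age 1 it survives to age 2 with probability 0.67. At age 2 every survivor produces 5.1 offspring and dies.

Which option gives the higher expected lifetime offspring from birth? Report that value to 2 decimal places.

breed at age 1: R₀ = 0.61 × (3.4 + 0.35 × 5.1) = 0.61 × 5.1850 = 3.1628
delay to age 2: R₀ = 0.61 × (0.67 × 5.1) = 0.61 × 3.4170 = 2.0844
Higher: breed at age 1 (3.1628).

3.16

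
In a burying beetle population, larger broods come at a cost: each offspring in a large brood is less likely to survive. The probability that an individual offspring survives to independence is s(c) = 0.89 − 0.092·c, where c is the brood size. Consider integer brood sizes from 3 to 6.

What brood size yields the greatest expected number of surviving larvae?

5

Expected surviving larvae = c × s(c):
  c=3: 3 × 0.614 = 1.842
  c=4: 4 × 0.522 = 2.088
  c=5: 5 × 0.430 = 2.150
  c=6: 6 × 0.338 = 2.028
Maximum at c = 5 (2.150 surviving larvae).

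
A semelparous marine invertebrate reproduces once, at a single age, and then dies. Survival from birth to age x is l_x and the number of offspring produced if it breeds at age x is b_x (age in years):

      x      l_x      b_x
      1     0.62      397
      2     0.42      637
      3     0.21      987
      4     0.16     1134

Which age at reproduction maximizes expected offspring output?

2

Expected offspring if breeding at age x = l_x × b_x:
  age 1: 0.62 × 397 = 246.140
  age 2: 0.42 × 637 = 267.540
  age 3: 0.21 × 987 = 207.270
  age 4: 0.16 × 1134 = 181.440
Maximum at age 2 (267.540).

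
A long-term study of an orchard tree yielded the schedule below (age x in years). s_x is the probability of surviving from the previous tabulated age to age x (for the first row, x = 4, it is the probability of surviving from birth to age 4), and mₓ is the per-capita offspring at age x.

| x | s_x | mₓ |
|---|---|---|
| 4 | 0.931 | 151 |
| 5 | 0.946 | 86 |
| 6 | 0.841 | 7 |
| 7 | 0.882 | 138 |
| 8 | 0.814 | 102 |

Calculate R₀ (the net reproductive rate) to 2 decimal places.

Survivorship from birth: l_x = s_4·s_5·…·s_x.
  l_4 = 0.93100
  l_5 = 0.88073
  l_6 = 0.74069
  l_7 = 0.65329
  l_8 = 0.53178
R₀ = Σ l_x mₓ:
  age 4: 0.93100 × 151 = 140.5810
  age 5: 0.88073 × 86 = 75.7428
  age 6: 0.74069 × 7 = 5.1848
  age 7: 0.65329 × 138 = 90.1540
  age 8: 0.53178 × 102 = 54.2416
R₀ = 140.5810 + 75.7428 + 5.1848 + 90.1540 + 54.2416 = 365.9042

365.90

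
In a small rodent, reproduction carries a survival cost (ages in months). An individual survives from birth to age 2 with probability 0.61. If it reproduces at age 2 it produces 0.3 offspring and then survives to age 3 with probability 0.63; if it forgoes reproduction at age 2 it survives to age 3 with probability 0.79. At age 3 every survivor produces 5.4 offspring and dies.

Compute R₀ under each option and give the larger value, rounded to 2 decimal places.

2.60

breed at age 2: R₀ = 0.61 × (0.3 + 0.63 × 5.4) = 0.61 × 3.7020 = 2.2582
delay to age 3: R₀ = 0.61 × (0.79 × 5.4) = 0.61 × 4.2660 = 2.6023
Higher: delay to age 3 (2.6023).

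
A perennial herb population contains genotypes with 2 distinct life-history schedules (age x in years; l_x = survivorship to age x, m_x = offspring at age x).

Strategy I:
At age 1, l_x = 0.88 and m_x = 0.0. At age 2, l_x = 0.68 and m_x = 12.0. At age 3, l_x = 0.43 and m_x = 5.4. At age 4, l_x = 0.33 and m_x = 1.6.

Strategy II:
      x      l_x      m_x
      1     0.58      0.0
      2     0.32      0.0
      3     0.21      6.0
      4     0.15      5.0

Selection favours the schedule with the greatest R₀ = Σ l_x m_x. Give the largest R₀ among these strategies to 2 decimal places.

Strategy I: R₀ = 0.88×0.0 + 0.68×12.0 + 0.43×5.4 + 0.33×1.6 = 11.0100
Strategy II: R₀ = 0.58×0.0 + 0.32×0.0 + 0.21×6.0 + 0.15×5.0 = 2.0100
Highest R₀: strategy I with 11.0100.

11.01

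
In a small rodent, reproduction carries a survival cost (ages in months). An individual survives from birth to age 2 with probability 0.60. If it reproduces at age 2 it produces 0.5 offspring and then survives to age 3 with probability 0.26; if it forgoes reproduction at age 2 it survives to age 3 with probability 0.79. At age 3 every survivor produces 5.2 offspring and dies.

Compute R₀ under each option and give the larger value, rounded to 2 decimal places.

2.46

breed at age 2: R₀ = 0.60 × (0.5 + 0.26 × 5.2) = 0.60 × 1.8520 = 1.1112
delay to age 3: R₀ = 0.60 × (0.79 × 5.2) = 0.60 × 4.1080 = 2.4648
Higher: delay to age 3 (2.4648).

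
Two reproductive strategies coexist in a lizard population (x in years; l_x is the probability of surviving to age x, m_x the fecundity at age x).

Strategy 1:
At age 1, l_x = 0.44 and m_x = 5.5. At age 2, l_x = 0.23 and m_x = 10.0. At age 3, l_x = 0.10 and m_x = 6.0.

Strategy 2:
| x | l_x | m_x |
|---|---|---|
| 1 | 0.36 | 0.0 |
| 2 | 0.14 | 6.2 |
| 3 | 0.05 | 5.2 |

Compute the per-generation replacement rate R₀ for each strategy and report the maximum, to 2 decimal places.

Strategy 1: R₀ = 0.44×5.5 + 0.23×10.0 + 0.10×6.0 = 5.3200
Strategy 2: R₀ = 0.36×0.0 + 0.14×6.2 + 0.05×5.2 = 1.1280
Highest R₀: strategy 1 with 5.3200.

5.32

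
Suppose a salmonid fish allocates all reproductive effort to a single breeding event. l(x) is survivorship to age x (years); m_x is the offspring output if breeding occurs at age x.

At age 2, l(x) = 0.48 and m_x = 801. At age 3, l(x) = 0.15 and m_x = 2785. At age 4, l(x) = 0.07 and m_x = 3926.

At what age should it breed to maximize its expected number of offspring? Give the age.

3

Expected offspring if breeding at age x = l(x) × m_x:
  age 2: 0.48 × 801 = 384.480
  age 3: 0.15 × 2785 = 417.750
  age 4: 0.07 × 3926 = 274.820
Maximum at age 3 (417.750).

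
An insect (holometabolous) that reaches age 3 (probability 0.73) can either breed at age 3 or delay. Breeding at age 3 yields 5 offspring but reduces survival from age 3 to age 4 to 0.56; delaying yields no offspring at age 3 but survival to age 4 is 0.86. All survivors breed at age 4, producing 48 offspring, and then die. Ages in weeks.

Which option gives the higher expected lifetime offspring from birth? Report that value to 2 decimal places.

30.13

breed at age 3: R₀ = 0.73 × (5 + 0.56 × 48) = 0.73 × 31.8800 = 23.2724
delay to age 4: R₀ = 0.73 × (0.86 × 48) = 0.73 × 41.2800 = 30.1344
Higher: delay to age 4 (30.1344).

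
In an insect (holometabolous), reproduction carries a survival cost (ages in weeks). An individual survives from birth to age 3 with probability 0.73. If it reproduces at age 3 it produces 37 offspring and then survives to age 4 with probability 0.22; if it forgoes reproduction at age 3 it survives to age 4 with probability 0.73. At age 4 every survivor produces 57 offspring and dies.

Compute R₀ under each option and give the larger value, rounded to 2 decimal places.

breed at age 3: R₀ = 0.73 × (37 + 0.22 × 57) = 0.73 × 49.5400 = 36.1642
delay to age 4: R₀ = 0.73 × (0.73 × 57) = 0.73 × 41.6100 = 30.3753
Higher: breed at age 3 (36.1642).

36.16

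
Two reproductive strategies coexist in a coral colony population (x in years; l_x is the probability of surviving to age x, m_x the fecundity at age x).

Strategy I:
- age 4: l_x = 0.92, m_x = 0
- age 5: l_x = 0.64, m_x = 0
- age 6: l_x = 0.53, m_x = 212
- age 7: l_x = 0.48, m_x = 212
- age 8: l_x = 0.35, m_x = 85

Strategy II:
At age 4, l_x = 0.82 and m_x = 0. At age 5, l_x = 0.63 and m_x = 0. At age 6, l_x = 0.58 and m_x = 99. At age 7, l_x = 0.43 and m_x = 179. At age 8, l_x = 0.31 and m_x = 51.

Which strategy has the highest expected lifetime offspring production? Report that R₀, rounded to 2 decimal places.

243.87

Strategy I: R₀ = 0.92×0 + 0.64×0 + 0.53×212 + 0.48×212 + 0.35×85 = 243.8700
Strategy II: R₀ = 0.82×0 + 0.63×0 + 0.58×99 + 0.43×179 + 0.31×51 = 150.2000
Highest R₀: strategy I with 243.8700.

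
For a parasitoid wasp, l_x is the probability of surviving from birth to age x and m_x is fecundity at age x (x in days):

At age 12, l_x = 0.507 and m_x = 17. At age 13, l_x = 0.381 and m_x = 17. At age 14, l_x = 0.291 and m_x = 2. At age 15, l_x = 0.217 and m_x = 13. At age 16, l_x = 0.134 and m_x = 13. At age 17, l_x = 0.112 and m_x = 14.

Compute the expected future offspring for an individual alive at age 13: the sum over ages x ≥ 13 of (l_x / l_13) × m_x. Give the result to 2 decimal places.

34.62

l_13 = 0.381. Conditional survival from age 13 to x is l_x / l_13.
  x=13: (0.381/0.381) × 17 = 17.0000
  x=14: (0.291/0.381) × 2 = 1.5276
  x=15: (0.217/0.381) × 13 = 7.4042
  x=16: (0.134/0.381) × 13 = 4.5722
  x=17: (0.112/0.381) × 14 = 4.1155
Sum = 17.0000 + 1.5276 + 7.4042 + 4.5722 + 4.1155 = 34.6194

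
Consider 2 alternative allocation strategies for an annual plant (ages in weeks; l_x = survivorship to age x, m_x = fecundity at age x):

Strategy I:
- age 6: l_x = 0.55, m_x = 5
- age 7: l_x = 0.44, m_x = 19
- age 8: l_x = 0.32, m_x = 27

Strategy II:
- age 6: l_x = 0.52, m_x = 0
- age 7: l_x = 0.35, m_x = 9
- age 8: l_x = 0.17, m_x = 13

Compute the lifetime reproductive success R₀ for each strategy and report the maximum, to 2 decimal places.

19.75

Strategy I: R₀ = 0.55×5 + 0.44×19 + 0.32×27 = 19.7500
Strategy II: R₀ = 0.52×0 + 0.35×9 + 0.17×13 = 5.3600
Highest R₀: strategy I with 19.7500.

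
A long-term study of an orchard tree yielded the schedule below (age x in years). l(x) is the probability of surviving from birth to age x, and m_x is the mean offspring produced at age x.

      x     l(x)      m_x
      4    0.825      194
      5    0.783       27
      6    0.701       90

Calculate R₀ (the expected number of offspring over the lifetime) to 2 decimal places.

244.28

R₀ = Σ l(x) m_x:
  age 4: 0.825 × 194 = 160.0500
  age 5: 0.783 × 27 = 21.1410
  age 6: 0.701 × 90 = 63.0900
R₀ = 160.0500 + 21.1410 + 63.0900 = 244.2810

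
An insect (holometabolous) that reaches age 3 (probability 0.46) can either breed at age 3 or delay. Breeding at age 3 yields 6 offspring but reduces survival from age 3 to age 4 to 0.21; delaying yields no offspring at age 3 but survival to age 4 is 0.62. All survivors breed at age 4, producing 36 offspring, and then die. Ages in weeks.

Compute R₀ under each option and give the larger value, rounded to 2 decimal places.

breed at age 3: R₀ = 0.46 × (6 + 0.21 × 36) = 0.46 × 13.5600 = 6.2376
delay to age 4: R₀ = 0.46 × (0.62 × 36) = 0.46 × 22.3200 = 10.2672
Higher: delay to age 4 (10.2672).

10.27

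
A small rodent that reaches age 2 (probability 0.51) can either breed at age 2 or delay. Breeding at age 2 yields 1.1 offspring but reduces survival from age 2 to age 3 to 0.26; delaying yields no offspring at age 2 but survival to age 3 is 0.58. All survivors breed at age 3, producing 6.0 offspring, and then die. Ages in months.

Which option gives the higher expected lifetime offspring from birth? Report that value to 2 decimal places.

1.77

breed at age 2: R₀ = 0.51 × (1.1 + 0.26 × 6.0) = 0.51 × 2.6600 = 1.3566
delay to age 3: R₀ = 0.51 × (0.58 × 6.0) = 0.51 × 3.4800 = 1.7748
Higher: delay to age 3 (1.7748).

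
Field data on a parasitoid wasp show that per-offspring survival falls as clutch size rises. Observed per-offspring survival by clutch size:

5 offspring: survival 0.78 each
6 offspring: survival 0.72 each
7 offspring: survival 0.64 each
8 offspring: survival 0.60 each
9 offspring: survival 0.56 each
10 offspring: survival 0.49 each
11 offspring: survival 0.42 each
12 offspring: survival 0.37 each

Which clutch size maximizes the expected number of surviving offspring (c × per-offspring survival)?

9

Expected surviving offspring = c × s(c):
  c=5: 5 × 0.78 = 3.900
  c=6: 6 × 0.72 = 4.320
  c=7: 7 × 0.64 = 4.480
  c=8: 8 × 0.60 = 4.800
  c=9: 9 × 0.56 = 5.040
  c=10: 10 × 0.49 = 4.900
  c=11: 11 × 0.42 = 4.620
  c=12: 12 × 0.37 = 4.440
Maximum at c = 9 (5.040 surviving offspring).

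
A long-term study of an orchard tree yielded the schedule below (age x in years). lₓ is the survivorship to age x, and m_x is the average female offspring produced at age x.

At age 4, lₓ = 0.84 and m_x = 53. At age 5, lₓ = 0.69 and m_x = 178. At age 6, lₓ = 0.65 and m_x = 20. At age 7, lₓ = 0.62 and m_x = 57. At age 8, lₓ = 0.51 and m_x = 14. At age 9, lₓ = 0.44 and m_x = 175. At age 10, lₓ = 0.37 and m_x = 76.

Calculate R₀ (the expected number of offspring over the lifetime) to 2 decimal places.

327.94

R₀ = Σ lₓ m_x:
  age 4: 0.84 × 53 = 44.5200
  age 5: 0.69 × 178 = 122.8200
  age 6: 0.65 × 20 = 13.0000
  age 7: 0.62 × 57 = 35.3400
  age 8: 0.51 × 14 = 7.1400
  age 9: 0.44 × 175 = 77.0000
  age 10: 0.37 × 76 = 28.1200
R₀ = 44.5200 + 122.8200 + 13.0000 + 35.3400 + 7.1400 + 77.0000 + 28.1200 = 327.9400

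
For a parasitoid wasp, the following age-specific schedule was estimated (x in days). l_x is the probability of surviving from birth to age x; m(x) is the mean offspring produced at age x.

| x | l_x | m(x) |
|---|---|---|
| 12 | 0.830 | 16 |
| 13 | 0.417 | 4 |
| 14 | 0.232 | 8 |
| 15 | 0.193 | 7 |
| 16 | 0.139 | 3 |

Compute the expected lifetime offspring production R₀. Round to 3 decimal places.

R₀ = Σ l_x m(x):
  age 12: 0.830 × 16 = 13.2800
  age 13: 0.417 × 4 = 1.6680
  age 14: 0.232 × 8 = 1.8560
  age 15: 0.193 × 7 = 1.3510
  age 16: 0.139 × 3 = 0.4170
R₀ = 13.2800 + 1.6680 + 1.8560 + 1.3510 + 0.4170 = 18.5720

18.572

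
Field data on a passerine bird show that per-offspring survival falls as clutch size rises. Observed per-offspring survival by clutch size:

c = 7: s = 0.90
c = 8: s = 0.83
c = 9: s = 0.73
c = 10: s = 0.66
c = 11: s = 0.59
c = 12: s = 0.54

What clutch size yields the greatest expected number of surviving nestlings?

Expected surviving nestlings = c × s(c):
  c=7: 7 × 0.90 = 6.300
  c=8: 8 × 0.83 = 6.640
  c=9: 9 × 0.73 = 6.570
  c=10: 10 × 0.66 = 6.600
  c=11: 11 × 0.59 = 6.490
  c=12: 12 × 0.54 = 6.480
Maximum at c = 8 (6.640 surviving nestlings).

8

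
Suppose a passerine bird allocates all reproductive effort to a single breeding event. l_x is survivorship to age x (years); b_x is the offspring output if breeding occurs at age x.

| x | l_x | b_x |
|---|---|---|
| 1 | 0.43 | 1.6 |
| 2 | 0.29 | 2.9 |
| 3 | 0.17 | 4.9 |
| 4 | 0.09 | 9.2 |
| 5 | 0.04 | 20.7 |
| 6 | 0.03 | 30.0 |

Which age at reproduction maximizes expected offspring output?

6

Expected offspring if breeding at age x = l_x × b_x:
  age 1: 0.43 × 1.6 = 0.688
  age 2: 0.29 × 2.9 = 0.841
  age 3: 0.17 × 4.9 = 0.833
  age 4: 0.09 × 9.2 = 0.828
  age 5: 0.04 × 20.7 = 0.828
  age 6: 0.03 × 30.0 = 0.900
Maximum at age 6 (0.900).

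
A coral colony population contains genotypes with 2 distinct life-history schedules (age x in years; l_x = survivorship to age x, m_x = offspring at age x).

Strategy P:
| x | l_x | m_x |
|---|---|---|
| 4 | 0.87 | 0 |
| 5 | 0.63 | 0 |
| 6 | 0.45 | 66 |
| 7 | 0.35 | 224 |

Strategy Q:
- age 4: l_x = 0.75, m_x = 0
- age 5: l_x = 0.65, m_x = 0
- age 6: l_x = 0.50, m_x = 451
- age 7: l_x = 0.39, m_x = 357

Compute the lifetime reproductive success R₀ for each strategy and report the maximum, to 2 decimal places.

Strategy P: R₀ = 0.87×0 + 0.63×0 + 0.45×66 + 0.35×224 = 108.1000
Strategy Q: R₀ = 0.75×0 + 0.65×0 + 0.50×451 + 0.39×357 = 364.7300
Highest R₀: strategy Q with 364.7300.

364.73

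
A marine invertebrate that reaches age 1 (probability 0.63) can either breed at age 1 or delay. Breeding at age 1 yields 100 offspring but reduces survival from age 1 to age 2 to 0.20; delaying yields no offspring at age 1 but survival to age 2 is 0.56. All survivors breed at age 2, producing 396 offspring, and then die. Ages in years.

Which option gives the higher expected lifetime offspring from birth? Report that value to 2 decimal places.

139.71

breed at age 1: R₀ = 0.63 × (100 + 0.20 × 396) = 0.63 × 179.2000 = 112.8960
delay to age 2: R₀ = 0.63 × (0.56 × 396) = 0.63 × 221.7600 = 139.7088
Higher: delay to age 2 (139.7088).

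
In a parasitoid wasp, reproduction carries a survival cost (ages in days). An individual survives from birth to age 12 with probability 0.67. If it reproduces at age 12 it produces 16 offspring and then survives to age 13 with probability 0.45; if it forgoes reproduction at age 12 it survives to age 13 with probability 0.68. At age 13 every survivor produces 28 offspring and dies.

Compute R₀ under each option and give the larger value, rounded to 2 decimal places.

breed at age 12: R₀ = 0.67 × (16 + 0.45 × 28) = 0.67 × 28.6000 = 19.1620
delay to age 13: R₀ = 0.67 × (0.68 × 28) = 0.67 × 19.0400 = 12.7568
Higher: breed at age 12 (19.1620).

19.16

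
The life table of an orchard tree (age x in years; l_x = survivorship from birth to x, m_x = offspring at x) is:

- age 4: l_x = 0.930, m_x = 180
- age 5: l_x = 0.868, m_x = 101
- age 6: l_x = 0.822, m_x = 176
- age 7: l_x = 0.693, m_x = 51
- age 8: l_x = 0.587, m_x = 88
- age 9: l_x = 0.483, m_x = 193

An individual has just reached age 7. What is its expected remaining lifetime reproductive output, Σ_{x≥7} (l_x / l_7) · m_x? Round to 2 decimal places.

l_7 = 0.693. Conditional survival from age 7 to x is l_x / l_7.
  x=7: (0.693/0.693) × 51 = 51.0000
  x=8: (0.587/0.693) × 88 = 74.5397
  x=9: (0.483/0.693) × 193 = 134.5152
Sum = 51.0000 + 74.5397 + 134.5152 = 260.0548

260.05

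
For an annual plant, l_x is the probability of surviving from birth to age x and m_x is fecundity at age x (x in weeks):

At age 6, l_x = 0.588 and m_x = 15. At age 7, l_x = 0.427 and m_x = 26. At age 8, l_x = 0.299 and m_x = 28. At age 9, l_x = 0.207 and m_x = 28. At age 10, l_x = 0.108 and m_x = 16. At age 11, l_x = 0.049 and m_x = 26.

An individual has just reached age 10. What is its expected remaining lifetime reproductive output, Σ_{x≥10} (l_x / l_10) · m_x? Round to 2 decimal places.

l_10 = 0.108. Conditional survival from age 10 to x is l_x / l_10.
  x=10: (0.108/0.108) × 16 = 16.0000
  x=11: (0.049/0.108) × 26 = 11.7963
Sum = 16.0000 + 11.7963 = 27.7963

27.80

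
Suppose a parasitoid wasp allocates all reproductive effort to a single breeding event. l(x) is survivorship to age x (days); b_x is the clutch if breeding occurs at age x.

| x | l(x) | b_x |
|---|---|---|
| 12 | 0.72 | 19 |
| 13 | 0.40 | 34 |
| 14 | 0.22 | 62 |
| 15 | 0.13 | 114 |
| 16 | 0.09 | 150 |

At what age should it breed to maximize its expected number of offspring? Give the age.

15

Expected offspring if breeding at age x = l(x) × b_x:
  age 12: 0.72 × 19 = 13.680
  age 13: 0.40 × 34 = 13.600
  age 14: 0.22 × 62 = 13.640
  age 15: 0.13 × 114 = 14.820
  age 16: 0.09 × 150 = 13.500
Maximum at age 15 (14.820).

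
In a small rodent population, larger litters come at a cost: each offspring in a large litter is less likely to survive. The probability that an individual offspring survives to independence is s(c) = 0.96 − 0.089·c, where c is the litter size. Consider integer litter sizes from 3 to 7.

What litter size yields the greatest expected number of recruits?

5

Expected recruits = c × s(c):
  c=3: 3 × 0.693 = 2.079
  c=4: 4 × 0.604 = 2.416
  c=5: 5 × 0.515 = 2.575
  c=6: 6 × 0.426 = 2.556
  c=7: 7 × 0.337 = 2.359
Maximum at c = 5 (2.575 recruits).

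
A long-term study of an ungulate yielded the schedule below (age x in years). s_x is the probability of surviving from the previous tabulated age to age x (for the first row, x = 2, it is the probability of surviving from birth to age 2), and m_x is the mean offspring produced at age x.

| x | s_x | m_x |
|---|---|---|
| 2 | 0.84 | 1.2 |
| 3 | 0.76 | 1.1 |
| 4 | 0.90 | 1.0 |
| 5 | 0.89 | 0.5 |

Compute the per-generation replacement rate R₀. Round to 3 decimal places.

Survivorship from birth: l_x = s_2·s_3·…·s_x.
  l_2 = 0.84000
  l_3 = 0.63840
  l_4 = 0.57456
  l_5 = 0.51136
R₀ = Σ l_x m_x:
  age 2: 0.84000 × 1.2 = 1.0080
  age 3: 0.63840 × 1.1 = 0.7022
  age 4: 0.57456 × 1.0 = 0.5746
  age 5: 0.51136 × 0.5 = 0.2557
R₀ = 1.0080 + 0.7022 + 0.5746 + 0.2557 = 2.5405

2.540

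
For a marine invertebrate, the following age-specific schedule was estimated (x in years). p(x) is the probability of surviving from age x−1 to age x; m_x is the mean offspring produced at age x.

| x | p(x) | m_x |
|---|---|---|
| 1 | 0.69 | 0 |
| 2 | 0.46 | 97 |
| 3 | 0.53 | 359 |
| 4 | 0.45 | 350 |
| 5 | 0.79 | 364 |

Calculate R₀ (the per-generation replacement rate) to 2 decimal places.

139.44

Survivorship from birth: l_x = p_1·p_2·…·p_x.
  l_1 = 0.69000
  l_2 = 0.31740
  l_3 = 0.16822
  l_4 = 0.07570
  l_5 = 0.05980
R₀ = Σ l_x m_x:
  age 1: 0.69000 × 0 = 0.0000
  age 2: 0.31740 × 97 = 30.7878
  age 3: 0.16822 × 359 = 60.3910
  age 4: 0.07570 × 350 = 26.4950
  age 5: 0.05980 × 364 = 21.7672
R₀ = 0.0000 + 30.7878 + 60.3910 + 26.4950 + 21.7672 = 139.4410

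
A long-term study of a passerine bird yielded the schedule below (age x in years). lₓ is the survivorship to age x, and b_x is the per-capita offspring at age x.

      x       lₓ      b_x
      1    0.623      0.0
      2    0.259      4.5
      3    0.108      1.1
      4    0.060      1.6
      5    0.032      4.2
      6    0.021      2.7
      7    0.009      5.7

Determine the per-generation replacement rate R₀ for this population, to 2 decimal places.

1.62

R₀ = Σ lₓ b_x:
  age 1: 0.623 × 0.0 = 0.0000
  age 2: 0.259 × 4.5 = 1.1655
  age 3: 0.108 × 1.1 = 0.1188
  age 4: 0.060 × 1.6 = 0.0960
  age 5: 0.032 × 4.2 = 0.1344
  age 6: 0.021 × 2.7 = 0.0567
  age 7: 0.009 × 5.7 = 0.0513
R₀ = 0.0000 + 1.1655 + 0.1188 + 0.0960 + 0.1344 + 0.0567 + 0.0513 = 1.6227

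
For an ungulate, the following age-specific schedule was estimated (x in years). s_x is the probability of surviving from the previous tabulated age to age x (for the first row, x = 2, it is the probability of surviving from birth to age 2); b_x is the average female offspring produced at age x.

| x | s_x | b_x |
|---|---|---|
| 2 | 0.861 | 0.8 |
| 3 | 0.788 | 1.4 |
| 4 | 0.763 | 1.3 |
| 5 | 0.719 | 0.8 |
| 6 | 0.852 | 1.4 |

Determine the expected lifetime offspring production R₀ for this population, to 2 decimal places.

3.05

Survivorship from birth: l_x = s_2·s_3·…·s_x.
  l_2 = 0.86100
  l_3 = 0.67847
  l_4 = 0.51767
  l_5 = 0.37221
  l_6 = 0.31712
R₀ = Σ l_x b_x:
  age 2: 0.86100 × 0.8 = 0.6888
  age 3: 0.67847 × 1.4 = 0.9499
  age 4: 0.51767 × 1.3 = 0.6730
  age 5: 0.37221 × 0.8 = 0.2978
  age 6: 0.31712 × 1.4 = 0.4440
R₀ = 0.6888 + 0.9499 + 0.6730 + 0.2978 + 0.4440 = 3.0534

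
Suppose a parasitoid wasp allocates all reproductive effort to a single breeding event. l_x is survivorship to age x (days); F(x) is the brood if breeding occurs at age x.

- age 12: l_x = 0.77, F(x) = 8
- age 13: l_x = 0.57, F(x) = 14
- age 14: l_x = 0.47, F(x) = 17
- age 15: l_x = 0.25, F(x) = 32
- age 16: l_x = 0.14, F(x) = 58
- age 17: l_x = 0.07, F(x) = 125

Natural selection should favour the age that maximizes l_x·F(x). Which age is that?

Expected offspring if breeding at age x = l_x × F(x):
  age 12: 0.77 × 8 = 6.160
  age 13: 0.57 × 14 = 7.980
  age 14: 0.47 × 17 = 7.990
  age 15: 0.25 × 32 = 8.000
  age 16: 0.14 × 58 = 8.120
  age 17: 0.07 × 125 = 8.750
Maximum at age 17 (8.750).

17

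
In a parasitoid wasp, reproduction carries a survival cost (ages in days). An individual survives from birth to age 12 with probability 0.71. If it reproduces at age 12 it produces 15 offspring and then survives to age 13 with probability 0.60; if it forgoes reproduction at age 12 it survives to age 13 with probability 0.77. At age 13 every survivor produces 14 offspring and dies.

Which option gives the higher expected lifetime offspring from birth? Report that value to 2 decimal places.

breed at age 12: R₀ = 0.71 × (15 + 0.60 × 14) = 0.71 × 23.4000 = 16.6140
delay to age 13: R₀ = 0.71 × (0.77 × 14) = 0.71 × 10.7800 = 7.6538
Higher: breed at age 12 (16.6140).

16.61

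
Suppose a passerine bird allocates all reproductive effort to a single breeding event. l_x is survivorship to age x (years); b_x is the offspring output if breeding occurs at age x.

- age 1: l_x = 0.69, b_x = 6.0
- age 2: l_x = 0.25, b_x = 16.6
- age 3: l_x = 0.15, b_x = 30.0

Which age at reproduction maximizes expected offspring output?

3

Expected offspring if breeding at age x = l_x × b_x:
  age 1: 0.69 × 6.0 = 4.140
  age 2: 0.25 × 16.6 = 4.150
  age 3: 0.15 × 30.0 = 4.500
Maximum at age 3 (4.500).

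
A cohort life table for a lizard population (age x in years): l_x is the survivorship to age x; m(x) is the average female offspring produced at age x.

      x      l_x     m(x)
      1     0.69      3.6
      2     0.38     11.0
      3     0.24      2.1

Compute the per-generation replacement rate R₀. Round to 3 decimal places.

7.168

R₀ = Σ l_x m(x):
  age 1: 0.69 × 3.6 = 2.4840
  age 2: 0.38 × 11.0 = 4.1800
  age 3: 0.24 × 2.1 = 0.5040
R₀ = 2.4840 + 4.1800 + 0.5040 = 7.1680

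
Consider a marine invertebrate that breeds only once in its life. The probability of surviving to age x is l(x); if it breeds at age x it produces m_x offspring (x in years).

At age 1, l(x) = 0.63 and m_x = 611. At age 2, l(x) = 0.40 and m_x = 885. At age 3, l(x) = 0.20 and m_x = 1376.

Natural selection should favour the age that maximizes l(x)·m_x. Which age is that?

Expected offspring if breeding at age x = l(x) × m_x:
  age 1: 0.63 × 611 = 384.930
  age 2: 0.40 × 885 = 354.000
  age 3: 0.20 × 1376 = 275.200
Maximum at age 1 (384.930).

1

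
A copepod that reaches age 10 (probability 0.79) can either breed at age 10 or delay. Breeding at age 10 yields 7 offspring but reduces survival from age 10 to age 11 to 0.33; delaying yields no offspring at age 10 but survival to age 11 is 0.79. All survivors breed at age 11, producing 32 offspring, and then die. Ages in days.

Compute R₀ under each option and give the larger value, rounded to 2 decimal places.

breed at age 10: R₀ = 0.79 × (7 + 0.33 × 32) = 0.79 × 17.5600 = 13.8724
delay to age 11: R₀ = 0.79 × (0.79 × 32) = 0.79 × 25.2800 = 19.9712
Higher: delay to age 11 (19.9712).

19.97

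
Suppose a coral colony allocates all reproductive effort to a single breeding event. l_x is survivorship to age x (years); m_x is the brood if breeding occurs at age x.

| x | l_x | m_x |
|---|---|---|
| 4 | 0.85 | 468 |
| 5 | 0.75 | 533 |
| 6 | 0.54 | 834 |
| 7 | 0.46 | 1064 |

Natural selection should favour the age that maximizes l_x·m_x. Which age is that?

Expected offspring if breeding at age x = l_x × m_x:
  age 4: 0.85 × 468 = 397.800
  age 5: 0.75 × 533 = 399.750
  age 6: 0.54 × 834 = 450.360
  age 7: 0.46 × 1064 = 489.440
Maximum at age 7 (489.440).

7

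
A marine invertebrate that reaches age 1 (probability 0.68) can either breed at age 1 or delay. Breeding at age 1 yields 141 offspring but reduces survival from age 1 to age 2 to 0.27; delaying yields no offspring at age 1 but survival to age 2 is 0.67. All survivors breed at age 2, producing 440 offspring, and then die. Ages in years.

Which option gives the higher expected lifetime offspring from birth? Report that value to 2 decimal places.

breed at age 1: R₀ = 0.68 × (141 + 0.27 × 440) = 0.68 × 259.8000 = 176.6640
delay to age 2: R₀ = 0.68 × (0.67 × 440) = 0.68 × 294.8000 = 200.4640
Higher: delay to age 2 (200.4640).

200.46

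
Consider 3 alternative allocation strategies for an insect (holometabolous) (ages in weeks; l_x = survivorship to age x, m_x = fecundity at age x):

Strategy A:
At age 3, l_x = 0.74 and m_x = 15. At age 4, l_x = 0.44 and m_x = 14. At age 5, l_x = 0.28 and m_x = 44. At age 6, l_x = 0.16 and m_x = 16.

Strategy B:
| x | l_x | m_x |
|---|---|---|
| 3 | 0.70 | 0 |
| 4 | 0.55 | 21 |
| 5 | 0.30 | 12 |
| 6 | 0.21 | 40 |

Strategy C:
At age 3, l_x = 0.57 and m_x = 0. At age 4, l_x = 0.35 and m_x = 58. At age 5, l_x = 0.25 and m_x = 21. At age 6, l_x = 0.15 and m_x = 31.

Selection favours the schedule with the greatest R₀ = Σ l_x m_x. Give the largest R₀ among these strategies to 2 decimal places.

Strategy A: R₀ = 0.74×15 + 0.44×14 + 0.28×44 + 0.16×16 = 32.1400
Strategy B: R₀ = 0.70×0 + 0.55×21 + 0.30×12 + 0.21×40 = 23.5500
Strategy C: R₀ = 0.57×0 + 0.35×58 + 0.25×21 + 0.15×31 = 30.2000
Highest R₀: strategy A with 32.1400.

32.14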